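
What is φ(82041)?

49280

Prime factorization: 82041 = 3 * 23 * 29 * 41.
φ(3) = 3 − 1 = 2.
φ(23) = 23 − 1 = 22.
φ(29) = 29 − 1 = 28.
φ(41) = 41 − 1 = 40.
Multiply: 2 · 22 · 28 · 40 = 49280.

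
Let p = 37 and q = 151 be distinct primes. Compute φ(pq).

φ(pq) = (p−1)(q−1) = 36 · 150 = 5400.

5400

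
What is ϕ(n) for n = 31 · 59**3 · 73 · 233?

φ(108292033741) = 108292033741 · (1 − 1/31) · (1 − 1/59) · (1 − 1/73) · (1 − 1/233)
       = 108292033741 · 29064960/31109461 = 101175125760.

101175125760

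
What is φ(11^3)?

1210

φ(11^3) = 11^3 − 11^2 = 1331 − 121 = 1210.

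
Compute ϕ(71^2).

φ(71^2) = 71^1·(71−1) = 71·70 = 4970.

4970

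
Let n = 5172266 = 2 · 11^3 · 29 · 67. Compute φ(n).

φ(2) = 2 − 1 = 1.
φ(11^3) = 11^2·(11−1) = 121·10 = 1210.
φ(29) = 29 − 1 = 28.
φ(67) = 67 − 1 = 66.
Multiply: 1 · 1210 · 28 · 66 = 2236080.

2236080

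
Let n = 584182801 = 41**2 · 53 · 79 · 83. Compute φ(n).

545450880

φ(584182801) = 584182801 · (1 − 1/41) · (1 − 1/53) · (1 − 1/79) · (1 − 1/83)
       = 584182801 · 13303680/14248361 = 545450880.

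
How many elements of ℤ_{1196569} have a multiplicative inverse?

1196569 = 11^3 · 29 · 31.
φ(11^3) = 11^2·(11−1) = 121·10 = 1210.
φ(29) = 29 − 1 = 28.
φ(31) = 31 − 1 = 30.
φ(1196569) = 1210 × 28 × 30 = 1016400.

1016400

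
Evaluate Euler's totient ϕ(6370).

2016

First factor: 6370 = 2 × 5 × 7^2 × 13.
φ(6370) = 6370 · (1 − 1/2) · (1 − 1/5) · (1 − 1/7) · (1 − 1/13)
       = 6370 · 288/910 = 2016.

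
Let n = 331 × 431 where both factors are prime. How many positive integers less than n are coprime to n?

141900

φ(pq) = (p−1)(q−1) = 330 · 430 = 141900.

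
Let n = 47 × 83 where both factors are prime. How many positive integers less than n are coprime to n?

φ(3901) = 3901 · (1 − 1/47) · (1 − 1/83)
       = 3901 · 3772/3901 = 3772.

3772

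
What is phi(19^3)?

6498

φ(6859) = 6859 · (1 − 1/19)
       = 6859 · 18/19 = 6498.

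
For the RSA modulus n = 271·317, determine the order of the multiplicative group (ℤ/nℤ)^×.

φ(pq) = (p−1)(q−1) = 270 · 316 = 85320.

85320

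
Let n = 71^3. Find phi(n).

φ(357911) = 357911 · (1 − 1/71)
       = 357911 · 70/71 = 352870.

352870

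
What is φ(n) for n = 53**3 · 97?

14022528

φ(14441069) = 14441069 · (1 − 1/53) · (1 − 1/97)
       = 14441069 · 4992/5141 = 14022528.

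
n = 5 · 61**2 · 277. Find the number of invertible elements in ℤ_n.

4040640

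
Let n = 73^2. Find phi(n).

5256

φ(73^2) = 73^1·(73−1) = 73·72 = 5256.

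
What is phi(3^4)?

54

φ(81) = 81 · (1 − 1/3)
       = 81 · 2/3 = 54.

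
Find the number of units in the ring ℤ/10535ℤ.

Factor 10535: 10535 = 5 × 7**2 × 43.
φ(5) = 5 − 1 = 4.
φ(7^2) = 7^1·(7−1) = 7·6 = 42.
φ(43) = 43 − 1 = 42.
φ(10535) = 4 × 42 × 42 = 7056.

7056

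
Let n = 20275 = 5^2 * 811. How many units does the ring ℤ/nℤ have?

16200

φ(5^2) = 5^2 − 5^1 = 25 − 5 = 20.
φ(811) = 811 − 1 = 810.
Since φ is multiplicative, φ(20275) = 20 · 810 = 16200.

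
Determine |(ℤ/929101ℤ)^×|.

First factor: 929101 = 17 · 31 · 41 · 43.
φ(929101) = 929101 · (1 − 1/17) · (1 − 1/31) · (1 − 1/41) · (1 − 1/43)
       = 929101 · 806400/929101 = 806400.

806400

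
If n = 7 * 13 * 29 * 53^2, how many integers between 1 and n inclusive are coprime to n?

φ(7) = 7 − 1 = 6.
φ(13) = 13 − 1 = 12.
φ(29) = 29 − 1 = 28.
φ(53^2) = 53^2 − 53^1 = 2809 − 53 = 2756.
φ(7412951) = 6 × 12 × 28 × 2756 = 5556096.

5556096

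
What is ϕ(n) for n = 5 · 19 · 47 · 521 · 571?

981676800

φ(1328297315) = 1328297315 · (1 − 1/5) · (1 − 1/19) · (1 − 1/47) · (1 − 1/521) · (1 − 1/571)
       = 1328297315 · 981676800/1328297315 = 981676800.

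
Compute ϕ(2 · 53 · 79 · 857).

φ(7176518) = 7176518 · (1 − 1/2) · (1 − 1/53) · (1 − 1/79) · (1 − 1/857)
       = 7176518 · 3471936/7176518 = 3471936.

3471936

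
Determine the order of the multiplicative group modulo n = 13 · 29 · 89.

29568

φ(13) = 13 − 1 = 12.
φ(29) = 29 − 1 = 28.
φ(89) = 89 − 1 = 88.
Multiply: 12 · 28 · 88 = 29568.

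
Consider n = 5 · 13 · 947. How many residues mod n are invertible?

φ(5) = 5 − 1 = 4.
φ(13) = 13 − 1 = 12.
φ(947) = 947 − 1 = 946.
Since φ is multiplicative, φ(61555) = 4 · 12 · 946 = 45408.

45408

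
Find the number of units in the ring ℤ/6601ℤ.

5280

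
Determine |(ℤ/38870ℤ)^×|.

First factor: 38870 = 2 × 5 × 13^2 × 23.
φ(2) = 2 − 1 = 1.
φ(5) = 5 − 1 = 4.
φ(13^2) = 13^2 − 13^1 = 169 − 13 = 156.
φ(23) = 23 − 1 = 22.
φ(38870) = 1 × 4 × 156 × 22 = 13728.

13728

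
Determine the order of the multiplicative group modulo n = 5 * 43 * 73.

φ(15695) = 15695 · (1 − 1/5) · (1 − 1/43) · (1 − 1/73)
       = 15695 · 12096/15695 = 12096.

12096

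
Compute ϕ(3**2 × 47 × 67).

18216

φ(28341) = 28341 · (1 − 1/3) · (1 − 1/47) · (1 − 1/67)
       = 28341 · 6072/9447 = 18216.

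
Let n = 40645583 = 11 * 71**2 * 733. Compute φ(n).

36380400

φ(11) = 11 − 1 = 10.
φ(71^2) = 71^2 − 71^1 = 5041 − 71 = 4970.
φ(733) = 733 − 1 = 732.
Multiply: 10 · 4970 · 732 = 36380400.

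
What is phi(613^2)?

375156

φ(375769) = 375769 · (1 − 1/613)
       = 375769 · 612/613 = 375156.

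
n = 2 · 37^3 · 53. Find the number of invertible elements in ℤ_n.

φ(2) = 2 − 1 = 1.
φ(37^3) = 37^3 − 37^2 = 50653 − 1369 = 49284.
φ(53) = 53 − 1 = 52.
Since φ is multiplicative, φ(5369218) = 1 · 49284 · 52 = 2562768.

2562768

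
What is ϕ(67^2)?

4422

φ(4489) = 4489 · (1 − 1/67)
       = 4489 · 66/67 = 4422.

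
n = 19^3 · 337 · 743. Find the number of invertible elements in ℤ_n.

φ(1717431869) = 1717431869 · (1 − 1/19) · (1 − 1/337) · (1 − 1/743)
       = 1717431869 · 4487616/4757429 = 1620029376.

1620029376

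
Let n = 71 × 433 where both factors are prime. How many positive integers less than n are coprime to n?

30240

φ(30743) = 30743 · (1 − 1/71) · (1 − 1/433)
       = 30743 · 30240/30743 = 30240.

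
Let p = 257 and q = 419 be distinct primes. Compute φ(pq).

φ(257) = 257 − 1 = 256.
φ(419) = 419 − 1 = 418.
φ(107683) = 256 × 418 = 107008.

107008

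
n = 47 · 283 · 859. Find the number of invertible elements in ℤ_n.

φ(47) = 47 − 1 = 46.
φ(283) = 283 − 1 = 282.
φ(859) = 859 − 1 = 858.
φ(11425559) = 46 × 282 × 858 = 11129976.

11129976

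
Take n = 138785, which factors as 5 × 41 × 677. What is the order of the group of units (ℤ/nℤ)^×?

φ(5) = 5 − 1 = 4.
φ(41) = 41 − 1 = 40.
φ(677) = 677 − 1 = 676.
Since φ is multiplicative, φ(138785) = 4 · 40 · 676 = 108160.

108160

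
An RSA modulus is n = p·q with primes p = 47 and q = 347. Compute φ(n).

15916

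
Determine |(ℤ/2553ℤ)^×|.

1584

Factor 2553: 2553 = 3 · 23 · 37.
φ(2553) = 2553 · (1 − 1/3) · (1 − 1/23) · (1 − 1/37)
       = 2553 · 1584/2553 = 1584.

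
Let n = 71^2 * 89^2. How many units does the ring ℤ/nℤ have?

φ(39929761) = 39929761 · (1 − 1/71) · (1 − 1/89)
       = 39929761 · 6160/6319 = 38925040.

38925040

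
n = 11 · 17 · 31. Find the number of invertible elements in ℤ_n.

φ(5797) = 5797 · (1 − 1/11) · (1 − 1/17) · (1 − 1/31)
       = 5797 · 4800/5797 = 4800.

4800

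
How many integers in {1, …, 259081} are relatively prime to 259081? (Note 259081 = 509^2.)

φ(259081) = 259081 · (1 − 1/509)
       = 259081 · 508/509 = 258572.

258572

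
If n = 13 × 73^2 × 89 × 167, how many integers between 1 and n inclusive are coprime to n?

φ(1029664051) = 1029664051 · (1 − 1/13) · (1 − 1/73) · (1 − 1/89) · (1 − 1/167)
       = 1029664051 · 12621312/14104987 = 921355776.

921355776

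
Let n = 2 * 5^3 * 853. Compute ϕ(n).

85200

φ(2) = 2 − 1 = 1.
φ(5^3) = 5^3 − 5^2 = 125 − 25 = 100.
φ(853) = 853 − 1 = 852.
φ(213250) = 1 × 100 × 852 = 85200.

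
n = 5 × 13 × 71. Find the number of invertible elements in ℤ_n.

3360

φ(5) = 5 − 1 = 4.
φ(13) = 13 − 1 = 12.
φ(71) = 71 − 1 = 70.
Multiply: 4 · 12 · 70 = 3360.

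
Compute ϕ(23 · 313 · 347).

2374944

φ(2498053) = 2498053 · (1 − 1/23) · (1 − 1/313) · (1 − 1/347)
       = 2498053 · 2374944/2498053 = 2374944.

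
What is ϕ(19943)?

19943 = 7^2 · 11 · 37.
φ(7^2) = 7^2 − 7^1 = 49 − 7 = 42.
φ(11) = 11 − 1 = 10.
φ(37) = 37 − 1 = 36.
Multiply: 42 · 10 · 36 = 15120.

15120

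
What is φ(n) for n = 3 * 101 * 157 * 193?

5990400

φ(9181203) = 9181203 · (1 − 1/3) · (1 − 1/101) · (1 − 1/157) · (1 − 1/193)
       = 9181203 · 5990400/9181203 = 5990400.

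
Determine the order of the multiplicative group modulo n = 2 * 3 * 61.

φ(366) = 366 · (1 − 1/2) · (1 − 1/3) · (1 − 1/61)
       = 366 · 120/366 = 120.

120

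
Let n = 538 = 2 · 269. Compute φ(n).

φ(538) = 538 · (1 − 1/2) · (1 − 1/269)
       = 538 · 268/538 = 268.

268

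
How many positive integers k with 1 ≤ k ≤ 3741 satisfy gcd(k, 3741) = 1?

2352

Prime factorization: 3741 = 3 · 29 · 43.
φ(3) = 3 − 1 = 2.
φ(29) = 29 − 1 = 28.
φ(43) = 43 − 1 = 42.
Since φ is multiplicative, φ(3741) = 2 · 28 · 42 = 2352.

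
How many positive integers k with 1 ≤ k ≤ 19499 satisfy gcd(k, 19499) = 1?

17280

Factor 19499: 19499 = 17 × 31 × 37.
φ(17) = 17 − 1 = 16.
φ(31) = 31 − 1 = 30.
φ(37) = 37 − 1 = 36.
Multiply: 16 · 30 · 36 = 17280.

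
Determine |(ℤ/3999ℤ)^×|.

2520

3999 = 3 × 31 × 43.
φ(3999) = 3999 · (1 − 1/3) · (1 − 1/31) · (1 − 1/43)
       = 3999 · 2520/3999 = 2520.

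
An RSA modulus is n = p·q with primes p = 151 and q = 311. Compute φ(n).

46500

φ(n) = (p − 1)(q − 1) = (151−1)(311−1) = 150·310 = 46500.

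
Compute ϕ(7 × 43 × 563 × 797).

φ(7) = 7 − 1 = 6.
φ(43) = 43 − 1 = 42.
φ(563) = 563 − 1 = 562.
φ(797) = 797 − 1 = 796.
φ(135062011) = 6 × 42 × 562 × 796 = 112732704.

112732704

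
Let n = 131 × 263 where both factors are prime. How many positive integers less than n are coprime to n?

φ(131) = 131 − 1 = 130.
φ(263) = 263 − 1 = 262.
φ(34453) = 130 × 262 = 34060.

34060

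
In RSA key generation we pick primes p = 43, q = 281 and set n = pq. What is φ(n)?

φ(pq) = (p−1)(q−1) = 42 · 280 = 11760.

11760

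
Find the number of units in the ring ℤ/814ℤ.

360

Prime factorization: 814 = 2 * 11 * 37.
φ(2) = 2 − 1 = 1.
φ(11) = 11 − 1 = 10.
φ(37) = 37 − 1 = 36.
φ(814) = 1 × 10 × 36 = 360.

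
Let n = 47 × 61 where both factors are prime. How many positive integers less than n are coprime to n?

2760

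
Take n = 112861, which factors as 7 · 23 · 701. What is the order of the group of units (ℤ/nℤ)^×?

92400

φ(112861) = 112861 · (1 − 1/7) · (1 − 1/23) · (1 − 1/701)
       = 112861 · 92400/112861 = 92400.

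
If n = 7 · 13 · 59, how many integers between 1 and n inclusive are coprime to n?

φ(7) = 7 − 1 = 6.
φ(13) = 13 − 1 = 12.
φ(59) = 59 − 1 = 58.
φ(5369) = 6 × 12 × 58 = 4176.

4176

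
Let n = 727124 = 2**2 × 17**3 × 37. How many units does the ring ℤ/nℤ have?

φ(2^2) = 2^1·(2−1) = 2·1 = 2.
φ(17^3) = 17^3 − 17^2 = 4913 − 289 = 4624.
φ(37) = 37 − 1 = 36.
φ(727124) = 2 × 4624 × 36 = 332928.

332928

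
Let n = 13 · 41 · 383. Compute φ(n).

φ(13) = 13 − 1 = 12.
φ(41) = 41 − 1 = 40.
φ(383) = 383 − 1 = 382.
Multiply: 12 · 40 · 382 = 183360.

183360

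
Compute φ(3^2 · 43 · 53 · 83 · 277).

φ(471568401) = 471568401 · (1 − 1/3) · (1 − 1/43) · (1 − 1/53) · (1 − 1/83) · (1 − 1/277)
       = 471568401 · 98856576/157189467 = 296569728.

296569728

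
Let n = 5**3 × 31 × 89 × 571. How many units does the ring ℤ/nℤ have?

φ(5^3) = 5^2·(5−1) = 25·4 = 100.
φ(31) = 31 − 1 = 30.
φ(89) = 89 − 1 = 88.
φ(571) = 571 − 1 = 570.
φ(196923625) = 100 × 30 × 88 × 570 = 150480000.

150480000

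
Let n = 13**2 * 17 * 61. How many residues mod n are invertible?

149760

φ(13^2) = 13^2 − 13^1 = 169 − 13 = 156.
φ(17) = 17 − 1 = 16.
φ(61) = 61 − 1 = 60.
Since φ is multiplicative, φ(175253) = 156 · 16 · 60 = 149760.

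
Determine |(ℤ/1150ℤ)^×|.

440

1150 = 2 · 5^2 · 23.
φ(1150) = 1150 · (1 − 1/2) · (1 − 1/5) · (1 − 1/23)
       = 1150 · 88/230 = 440.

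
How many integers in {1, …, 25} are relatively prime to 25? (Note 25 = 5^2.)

20

φ(25) = 25 · (1 − 1/5)
       = 25 · 4/5 = 20.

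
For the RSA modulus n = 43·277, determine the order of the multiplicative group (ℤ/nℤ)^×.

11592

φ(11911) = 11911 · (1 − 1/43) · (1 − 1/277)
       = 11911 · 11592/11911 = 11592.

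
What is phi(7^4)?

2058

φ(2401) = 2401 · (1 − 1/7)
       = 2401 · 6/7 = 2058.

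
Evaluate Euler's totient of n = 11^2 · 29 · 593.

φ(11^2) = 11^1·(11−1) = 11·10 = 110.
φ(29) = 29 − 1 = 28.
φ(593) = 593 − 1 = 592.
φ(2080837) = 110 × 28 × 592 = 1823360.

1823360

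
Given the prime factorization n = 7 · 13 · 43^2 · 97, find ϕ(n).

12483072

φ(16321123) = 16321123 · (1 − 1/7) · (1 − 1/13) · (1 − 1/43) · (1 − 1/97)
       = 16321123 · 290304/379561 = 12483072.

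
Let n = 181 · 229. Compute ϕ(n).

41040

φ(181) = 181 − 1 = 180.
φ(229) = 229 − 1 = 228.
φ(41449) = 180 × 228 = 41040.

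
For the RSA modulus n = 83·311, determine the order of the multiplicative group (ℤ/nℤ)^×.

φ(83) = 83 − 1 = 82.
φ(311) = 311 − 1 = 310.
Since φ is multiplicative, φ(25813) = 82 · 310 = 25420.

25420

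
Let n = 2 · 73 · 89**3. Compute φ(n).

φ(102925474) = 102925474 · (1 − 1/2) · (1 − 1/73) · (1 − 1/89)
       = 102925474 · 6336/12994 = 50187456.

50187456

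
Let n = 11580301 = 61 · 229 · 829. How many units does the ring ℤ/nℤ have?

φ(61) = 61 − 1 = 60.
φ(229) = 229 − 1 = 228.
φ(829) = 829 − 1 = 828.
Since φ is multiplicative, φ(11580301) = 60 · 228 · 828 = 11327040.

11327040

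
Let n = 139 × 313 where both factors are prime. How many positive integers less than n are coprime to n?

φ(pq) = (p−1)(q−1) = 138 · 312 = 43056.

43056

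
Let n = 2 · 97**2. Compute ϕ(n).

9312

φ(18818) = 18818 · (1 − 1/2) · (1 − 1/97)
       = 18818 · 96/194 = 9312.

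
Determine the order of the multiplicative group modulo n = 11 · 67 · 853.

φ(11) = 11 − 1 = 10.
φ(67) = 67 − 1 = 66.
φ(853) = 853 − 1 = 852.
Multiply: 10 · 66 · 852 = 562320.

562320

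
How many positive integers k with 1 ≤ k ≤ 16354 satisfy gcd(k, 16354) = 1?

Factor 16354: 16354 = 2 · 13 · 17 · 37.
φ(16354) = 16354 · (1 − 1/2) · (1 − 1/13) · (1 − 1/17) · (1 − 1/37)
       = 16354 · 6912/16354 = 6912.

6912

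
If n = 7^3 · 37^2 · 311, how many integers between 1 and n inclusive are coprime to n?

121398480

φ(7^3) = 7^2·(7−1) = 49·6 = 294.
φ(37^2) = 37^1·(37−1) = 37·36 = 1332.
φ(311) = 311 − 1 = 310.
Multiply: 294 · 1332 · 310 = 121398480.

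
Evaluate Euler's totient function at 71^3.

φ(71^3) = 71^2·(71−1) = 5041·70 = 352870.

352870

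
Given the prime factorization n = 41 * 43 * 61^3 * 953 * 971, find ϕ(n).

φ(370300201078589) = 370300201078589 · (1 − 1/41) · (1 − 1/43) · (1 − 1/61) · (1 − 1/953) · (1 − 1/971)
       = 370300201078589 · 93082752000/99516313109 = 346360920192000.

346360920192000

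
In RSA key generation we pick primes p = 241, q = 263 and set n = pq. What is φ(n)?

62880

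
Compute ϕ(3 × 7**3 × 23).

φ(23667) = 23667 · (1 − 1/3) · (1 − 1/7) · (1 − 1/23)
       = 23667 · 264/483 = 12936.

12936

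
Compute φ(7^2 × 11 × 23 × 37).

φ(458689) = 458689 · (1 − 1/7) · (1 − 1/11) · (1 − 1/23) · (1 − 1/37)
       = 458689 · 47520/65527 = 332640.

332640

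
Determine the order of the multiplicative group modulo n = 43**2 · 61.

108360

φ(112789) = 112789 · (1 − 1/43) · (1 − 1/61)
       = 112789 · 2520/2623 = 108360.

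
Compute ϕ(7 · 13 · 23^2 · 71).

2550240

φ(3417869) = 3417869 · (1 − 1/7) · (1 − 1/13) · (1 − 1/23) · (1 − 1/71)
       = 3417869 · 110880/148603 = 2550240.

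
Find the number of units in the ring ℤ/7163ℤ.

7163 = 13 * 19 * 29.
φ(7163) = 7163 · (1 − 1/13) · (1 − 1/19) · (1 − 1/29)
       = 7163 · 6048/7163 = 6048.

6048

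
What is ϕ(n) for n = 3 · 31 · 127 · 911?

6879600

φ(10759821) = 10759821 · (1 − 1/3) · (1 − 1/31) · (1 − 1/127) · (1 − 1/911)
       = 10759821 · 6879600/10759821 = 6879600.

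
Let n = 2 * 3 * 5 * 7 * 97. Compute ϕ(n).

φ(2) = 2 − 1 = 1.
φ(3) = 3 − 1 = 2.
φ(5) = 5 − 1 = 4.
φ(7) = 7 − 1 = 6.
φ(97) = 97 − 1 = 96.
Since φ is multiplicative, φ(20370) = 1 · 2 · 4 · 6 · 96 = 4608.

4608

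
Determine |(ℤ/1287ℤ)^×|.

720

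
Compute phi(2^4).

φ(16) = 16 · (1 − 1/2)
       = 16 · 1/2 = 8.

8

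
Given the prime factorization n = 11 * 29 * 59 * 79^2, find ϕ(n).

100070880

φ(117461861) = 117461861 · (1 − 1/11) · (1 − 1/29) · (1 − 1/59) · (1 − 1/79)
       = 117461861 · 1266720/1486859 = 100070880.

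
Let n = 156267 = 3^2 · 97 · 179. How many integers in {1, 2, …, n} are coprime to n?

φ(3^2) = 3^2 − 3^1 = 9 − 3 = 6.
φ(97) = 97 − 1 = 96.
φ(179) = 179 − 1 = 178.
Since φ is multiplicative, φ(156267) = 6 · 96 · 178 = 102528.

102528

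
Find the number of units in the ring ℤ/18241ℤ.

18241 = 17 · 29 · 37.
φ(17) = 17 − 1 = 16.
φ(29) = 29 − 1 = 28.
φ(37) = 37 − 1 = 36.
Multiply: 16 · 28 · 36 = 16128.

16128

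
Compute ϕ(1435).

First factor: 1435 = 5 × 7 × 41.
φ(5) = 5 − 1 = 4.
φ(7) = 7 − 1 = 6.
φ(41) = 41 − 1 = 40.
Multiply: 4 · 6 · 40 = 960.

960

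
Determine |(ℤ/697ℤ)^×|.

640

First factor: 697 = 17 * 41.
φ(17) = 17 − 1 = 16.
φ(41) = 41 − 1 = 40.
φ(697) = 16 × 40 = 640.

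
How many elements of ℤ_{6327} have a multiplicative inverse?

3888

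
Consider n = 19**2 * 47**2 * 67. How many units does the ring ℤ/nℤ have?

48800664

φ(53429083) = 53429083 · (1 − 1/19) · (1 − 1/47) · (1 − 1/67)
       = 53429083 · 54648/59831 = 48800664.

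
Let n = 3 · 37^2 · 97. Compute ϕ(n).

255744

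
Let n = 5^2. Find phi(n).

φ(5^2) = 5^2 − 5^1 = 25 − 5 = 20.

20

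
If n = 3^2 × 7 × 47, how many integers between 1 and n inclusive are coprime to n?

φ(3^2) = 3^1·(3−1) = 3·2 = 6.
φ(7) = 7 − 1 = 6.
φ(47) = 47 − 1 = 46.
φ(2961) = 6 × 6 × 46 = 1656.

1656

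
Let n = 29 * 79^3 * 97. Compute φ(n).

φ(1386918707) = 1386918707 · (1 − 1/29) · (1 − 1/79) · (1 − 1/97)
       = 1386918707 · 209664/222227 = 1308513024.

1308513024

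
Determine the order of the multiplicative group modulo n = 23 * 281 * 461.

2833600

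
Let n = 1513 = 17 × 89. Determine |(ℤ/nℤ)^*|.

φ(1513) = 1513 · (1 − 1/17) · (1 − 1/89)
       = 1513 · 1408/1513 = 1408.

1408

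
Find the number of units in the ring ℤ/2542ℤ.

Prime factorization: 2542 = 2 · 31 · 41.
φ(2) = 2 − 1 = 1.
φ(31) = 31 − 1 = 30.
φ(41) = 41 − 1 = 40.
Multiply: 1 · 30 · 40 = 1200.

1200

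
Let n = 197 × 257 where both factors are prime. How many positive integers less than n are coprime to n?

50176

φ(n) = (p − 1)(q − 1) = (197−1)(257−1) = 196·256 = 50176.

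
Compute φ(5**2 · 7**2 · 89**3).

585520320

φ(5^2) = 5^1·(5−1) = 5·4 = 20.
φ(7^2) = 7^1·(7−1) = 7·6 = 42.
φ(89^3) = 89^3 − 89^2 = 704969 − 7921 = 697048.
Since φ is multiplicative, φ(863587025) = 20 · 42 · 697048 = 585520320.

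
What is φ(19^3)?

φ(6859) = 6859 · (1 − 1/19)
       = 6859 · 18/19 = 6498.

6498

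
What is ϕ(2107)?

1764

2107 = 7^2 · 43.
φ(7^2) = 7^1·(7−1) = 7·6 = 42.
φ(43) = 43 − 1 = 42.
Since φ is multiplicative, φ(2107) = 42 · 42 = 1764.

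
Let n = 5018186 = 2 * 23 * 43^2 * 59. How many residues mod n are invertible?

φ(5018186) = 5018186 · (1 − 1/2) · (1 − 1/23) · (1 − 1/43) · (1 − 1/59)
       = 5018186 · 53592/116702 = 2304456.

2304456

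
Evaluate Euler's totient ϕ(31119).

17600

31119 = 3 · 11 · 23 · 41.
φ(31119) = 31119 · (1 − 1/3) · (1 − 1/11) · (1 − 1/23) · (1 − 1/41)
       = 31119 · 17600/31119 = 17600.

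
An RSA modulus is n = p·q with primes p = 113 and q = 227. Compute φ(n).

25312

φ(n) = (p − 1)(q − 1) = (113−1)(227−1) = 112·226 = 25312.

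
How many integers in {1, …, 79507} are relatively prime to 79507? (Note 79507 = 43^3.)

77658

φ(43^3) = 43^3 − 43^2 = 79507 − 1849 = 77658.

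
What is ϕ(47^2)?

φ(2209) = 2209 · (1 − 1/47)
       = 2209 · 46/47 = 2162.

2162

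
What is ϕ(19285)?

12096

19285 = 5 · 7 · 19 · 29.
φ(19285) = 19285 · (1 − 1/5) · (1 − 1/7) · (1 − 1/19) · (1 − 1/29)
       = 19285 · 12096/19285 = 12096.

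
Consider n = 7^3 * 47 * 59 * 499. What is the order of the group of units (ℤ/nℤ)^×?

390627216

φ(474618361) = 474618361 · (1 − 1/7) · (1 − 1/47) · (1 − 1/59) · (1 − 1/499)
       = 474618361 · 7971984/9686089 = 390627216.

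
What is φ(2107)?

Factor 2107: 2107 = 7^2 × 43.
φ(7^2) = 7^2 − 7^1 = 49 − 7 = 42.
φ(43) = 43 − 1 = 42.
Multiply: 42 · 42 = 1764.

1764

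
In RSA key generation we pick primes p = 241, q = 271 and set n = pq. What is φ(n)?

64800

For distinct primes, φ(pq) = (p−1)(q−1) = 240 × 270 = 64800.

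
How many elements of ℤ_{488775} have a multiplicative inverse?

211680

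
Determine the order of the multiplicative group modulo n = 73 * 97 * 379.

φ(2683699) = 2683699 · (1 − 1/73) · (1 − 1/97) · (1 − 1/379)
       = 2683699 · 2612736/2683699 = 2612736.

2612736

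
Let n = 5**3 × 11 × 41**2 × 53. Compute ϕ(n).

φ(5^3) = 5^3 − 5^2 = 125 − 25 = 100.
φ(11) = 11 − 1 = 10.
φ(41^2) = 41^2 − 41^1 = 1681 − 41 = 1640.
φ(53) = 53 − 1 = 52.
Since φ is multiplicative, φ(122502875) = 100 · 10 · 1640 · 52 = 85280000.

85280000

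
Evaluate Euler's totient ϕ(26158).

26158 = 2 · 11 · 29 · 41.
φ(2) = 2 − 1 = 1.
φ(11) = 11 − 1 = 10.
φ(29) = 29 − 1 = 28.
φ(41) = 41 − 1 = 40.
φ(26158) = 1 × 10 × 28 × 40 = 11200.

11200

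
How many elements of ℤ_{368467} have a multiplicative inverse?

Prime factorization: 368467 = 11 × 19 × 41 × 43.
φ(11) = 11 − 1 = 10.
φ(19) = 19 − 1 = 18.
φ(41) = 41 − 1 = 40.
φ(43) = 43 − 1 = 42.
Since φ is multiplicative, φ(368467) = 10 · 18 · 40 · 42 = 302400.

302400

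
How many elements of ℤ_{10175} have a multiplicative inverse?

Prime factorization: 10175 = 5^2 · 11 · 37.
φ(10175) = 10175 · (1 − 1/5) · (1 − 1/11) · (1 − 1/37)
       = 10175 · 1440/2035 = 7200.

7200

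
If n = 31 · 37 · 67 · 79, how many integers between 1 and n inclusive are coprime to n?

φ(31) = 31 − 1 = 30.
φ(37) = 37 − 1 = 36.
φ(67) = 67 − 1 = 66.
φ(79) = 79 − 1 = 78.
Multiply: 30 · 36 · 66 · 78 = 5559840.

5559840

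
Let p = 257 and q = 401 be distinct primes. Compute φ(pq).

φ(pq) = (p−1)(q−1) = 256 · 400 = 102400.

102400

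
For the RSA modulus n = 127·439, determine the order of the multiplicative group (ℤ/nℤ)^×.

φ(55753) = 55753 · (1 − 1/127) · (1 − 1/439)
       = 55753 · 55188/55753 = 55188.

55188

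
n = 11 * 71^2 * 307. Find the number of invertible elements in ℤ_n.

φ(17023457) = 17023457 · (1 − 1/11) · (1 − 1/71) · (1 − 1/307)
       = 17023457 · 214200/239767 = 15208200.

15208200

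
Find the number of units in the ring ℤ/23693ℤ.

First factor: 23693 = 19 · 29 · 43.
φ(19) = 19 − 1 = 18.
φ(29) = 29 − 1 = 28.
φ(43) = 43 − 1 = 42.
Multiply: 18 · 28 · 42 = 21168.

21168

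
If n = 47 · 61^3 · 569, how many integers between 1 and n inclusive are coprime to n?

5833337280

φ(6070152883) = 6070152883 · (1 − 1/47) · (1 − 1/61) · (1 − 1/569)
       = 6070152883 · 1567680/1631323 = 5833337280.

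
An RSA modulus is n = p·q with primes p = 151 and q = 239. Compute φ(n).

φ(n) = (p − 1)(q − 1) = (151−1)(239−1) = 150·238 = 35700.

35700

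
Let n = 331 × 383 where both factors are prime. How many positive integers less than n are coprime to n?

126060

φ(pq) = (p−1)(q−1) = 330 · 382 = 126060.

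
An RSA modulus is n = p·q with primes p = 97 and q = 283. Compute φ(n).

27072

φ(97) = 97 − 1 = 96.
φ(283) = 283 − 1 = 282.
Since φ is multiplicative, φ(27451) = 96 · 282 = 27072.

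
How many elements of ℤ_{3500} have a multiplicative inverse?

Factor 3500: 3500 = 2^2 × 5^3 × 7.
φ(3500) = 3500 · (1 − 1/2) · (1 − 1/5) · (1 − 1/7)
       = 3500 · 24/70 = 1200.

1200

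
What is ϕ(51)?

32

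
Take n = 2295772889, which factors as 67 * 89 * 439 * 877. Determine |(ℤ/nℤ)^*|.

2228459904

φ(67) = 67 − 1 = 66.
φ(89) = 89 − 1 = 88.
φ(439) = 439 − 1 = 438.
φ(877) = 877 − 1 = 876.
Since φ is multiplicative, φ(2295772889) = 66 · 88 · 438 · 876 = 2228459904.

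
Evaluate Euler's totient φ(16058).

16058 = 2 · 7 · 31 · 37.
φ(2) = 2 − 1 = 1.
φ(7) = 7 − 1 = 6.
φ(31) = 31 − 1 = 30.
φ(37) = 37 − 1 = 36.
Multiply: 1 · 6 · 30 · 36 = 6480.

6480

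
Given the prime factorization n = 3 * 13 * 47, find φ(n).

φ(1833) = 1833 · (1 − 1/3) · (1 − 1/13) · (1 − 1/47)
       = 1833 · 1104/1833 = 1104.

1104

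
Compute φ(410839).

324480

Prime factorization: 410839 = 11 * 13**3 * 17.
φ(410839) = 410839 · (1 − 1/11) · (1 − 1/13) · (1 − 1/17)
       = 410839 · 1920/2431 = 324480.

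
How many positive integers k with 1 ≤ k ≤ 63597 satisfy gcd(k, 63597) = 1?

37632

Factor 63597: 63597 = 3 · 17 · 29 · 43.
φ(3) = 3 − 1 = 2.
φ(17) = 17 − 1 = 16.
φ(29) = 29 − 1 = 28.
φ(43) = 43 − 1 = 42.
φ(63597) = 2 × 16 × 28 × 42 = 37632.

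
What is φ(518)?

Prime factorization: 518 = 2 · 7 · 37.
φ(2) = 2 − 1 = 1.
φ(7) = 7 − 1 = 6.
φ(37) = 37 − 1 = 36.
φ(518) = 1 × 6 × 36 = 216.

216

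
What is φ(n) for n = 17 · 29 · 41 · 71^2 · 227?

20128102400

φ(23129877391) = 23129877391 · (1 − 1/17) · (1 − 1/29) · (1 − 1/41) · (1 − 1/71) · (1 − 1/227)
       = 23129877391 · 283494400/325772921 = 20128102400.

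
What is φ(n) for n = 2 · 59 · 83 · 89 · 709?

296317824

φ(2) = 2 − 1 = 1.
φ(59) = 59 − 1 = 58.
φ(83) = 83 − 1 = 82.
φ(89) = 89 − 1 = 88.
φ(709) = 709 − 1 = 708.
φ(618011194) = 1 × 58 × 82 × 88 × 708 = 296317824.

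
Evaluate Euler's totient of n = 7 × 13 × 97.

6912

φ(8827) = 8827 · (1 − 1/7) · (1 − 1/13) · (1 − 1/97)
       = 8827 · 6912/8827 = 6912.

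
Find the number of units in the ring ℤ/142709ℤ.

142709 = 7 × 19 × 29 × 37.
φ(142709) = 142709 · (1 − 1/7) · (1 − 1/19) · (1 − 1/29) · (1 − 1/37)
       = 142709 · 108864/142709 = 108864.

108864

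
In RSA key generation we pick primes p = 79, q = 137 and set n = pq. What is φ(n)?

φ(pq) = (p−1)(q−1) = 78 · 136 = 10608.

10608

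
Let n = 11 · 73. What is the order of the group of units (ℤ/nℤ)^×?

720

φ(803) = 803 · (1 − 1/11) · (1 − 1/73)
       = 803 · 720/803 = 720.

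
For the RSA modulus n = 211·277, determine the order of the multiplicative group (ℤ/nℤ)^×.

For distinct primes, φ(pq) = (p−1)(q−1) = 210 × 276 = 57960.

57960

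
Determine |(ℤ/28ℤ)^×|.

12

Factor 28: 28 = 2^2 · 7.
φ(28) = 28 · (1 − 1/2) · (1 − 1/7)
       = 28 · 6/14 = 12.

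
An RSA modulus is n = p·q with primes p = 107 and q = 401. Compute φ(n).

42400

φ(42907) = 42907 · (1 − 1/107) · (1 − 1/401)
       = 42907 · 42400/42907 = 42400.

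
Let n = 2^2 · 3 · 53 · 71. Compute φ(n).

14560

φ(45156) = 45156 · (1 − 1/2) · (1 − 1/3) · (1 − 1/53) · (1 − 1/71)
       = 45156 · 7280/22578 = 14560.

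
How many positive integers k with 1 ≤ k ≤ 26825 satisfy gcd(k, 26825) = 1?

Factor 26825: 26825 = 5**2 · 29 · 37.
φ(26825) = 26825 · (1 − 1/5) · (1 − 1/29) · (1 − 1/37)
       = 26825 · 4032/5365 = 20160.

20160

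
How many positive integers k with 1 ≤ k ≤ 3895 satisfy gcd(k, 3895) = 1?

Factor 3895: 3895 = 5 · 19 · 41.
φ(5) = 5 − 1 = 4.
φ(19) = 19 − 1 = 18.
φ(41) = 41 − 1 = 40.
φ(3895) = 4 × 18 × 40 = 2880.

2880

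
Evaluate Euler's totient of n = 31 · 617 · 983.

18147360

φ(31) = 31 − 1 = 30.
φ(617) = 617 − 1 = 616.
φ(983) = 983 − 1 = 982.
Multiply: 30 · 616 · 982 = 18147360.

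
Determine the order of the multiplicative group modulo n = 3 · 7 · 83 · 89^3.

φ(1228760967) = 1228760967 · (1 − 1/3) · (1 − 1/7) · (1 − 1/83) · (1 − 1/89)
       = 1228760967 · 86592/155127 = 685895232.

685895232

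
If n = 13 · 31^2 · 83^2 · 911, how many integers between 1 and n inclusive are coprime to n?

φ(13) = 13 − 1 = 12.
φ(31^2) = 31^1·(31−1) = 31·30 = 930.
φ(83^2) = 83^1·(83−1) = 83·82 = 6806.
φ(911) = 911 − 1 = 910.
Multiply: 12 · 930 · 6806 · 910 = 69119013600.

69119013600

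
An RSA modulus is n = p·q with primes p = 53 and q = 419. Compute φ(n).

φ(pq) = (p−1)(q−1) = 52 · 418 = 21736.

21736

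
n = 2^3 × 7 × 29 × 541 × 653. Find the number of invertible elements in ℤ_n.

φ(573715352) = 573715352 · (1 − 1/2) · (1 − 1/7) · (1 − 1/29) · (1 − 1/541) · (1 − 1/653)
       = 573715352 · 59149440/143428838 = 236597760.

236597760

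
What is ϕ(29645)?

18480

Factor 29645: 29645 = 5 * 7^2 * 11^2.
φ(29645) = 29645 · (1 − 1/5) · (1 − 1/7) · (1 − 1/11)
       = 29645 · 240/385 = 18480.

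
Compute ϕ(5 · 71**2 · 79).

1550640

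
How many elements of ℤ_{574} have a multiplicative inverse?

240

Factor 574: 574 = 2 * 7 * 41.
φ(574) = 574 · (1 − 1/2) · (1 − 1/7) · (1 − 1/41)
       = 574 · 240/574 = 240.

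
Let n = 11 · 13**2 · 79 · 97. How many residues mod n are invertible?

11681280

φ(11) = 11 − 1 = 10.
φ(13^2) = 13^1·(13−1) = 13·12 = 156.
φ(79) = 79 − 1 = 78.
φ(97) = 97 − 1 = 96.
Multiply: 10 · 156 · 78 · 96 = 11681280.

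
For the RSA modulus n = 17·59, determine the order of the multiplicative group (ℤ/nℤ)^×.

φ(n) = (p − 1)(q − 1) = (17−1)(59−1) = 16·58 = 928.

928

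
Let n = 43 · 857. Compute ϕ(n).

φ(36851) = 36851 · (1 − 1/43) · (1 − 1/857)
       = 36851 · 35952/36851 = 35952.

35952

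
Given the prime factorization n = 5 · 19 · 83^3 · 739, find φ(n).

30016420128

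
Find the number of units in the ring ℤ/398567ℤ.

332640

Factor 398567: 398567 = 13 · 23 · 31 · 43.
φ(398567) = 398567 · (1 − 1/13) · (1 − 1/23) · (1 − 1/31) · (1 − 1/43)
       = 398567 · 332640/398567 = 332640.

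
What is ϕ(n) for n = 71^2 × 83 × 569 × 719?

166204592960

φ(171173269733) = 171173269733 · (1 − 1/71) · (1 − 1/83) · (1 − 1/569) · (1 − 1/719)
       = 171173269733 · 2340909760/2410891123 = 166204592960.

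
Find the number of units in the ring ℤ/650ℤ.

First factor: 650 = 2 · 5^2 · 13.
φ(2) = 2 − 1 = 1.
φ(5^2) = 5^1·(5−1) = 5·4 = 20.
φ(13) = 13 − 1 = 12.
φ(650) = 1 × 20 × 12 = 240.

240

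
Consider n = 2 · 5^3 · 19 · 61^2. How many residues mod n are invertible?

6588000

φ(17674750) = 17674750 · (1 − 1/2) · (1 − 1/5) · (1 − 1/19) · (1 − 1/61)
       = 17674750 · 4320/11590 = 6588000.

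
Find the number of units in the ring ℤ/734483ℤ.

First factor: 734483 = 19 · 29 · 31 · 43.
φ(734483) = 734483 · (1 − 1/19) · (1 − 1/29) · (1 − 1/31) · (1 − 1/43)
       = 734483 · 635040/734483 = 635040.

635040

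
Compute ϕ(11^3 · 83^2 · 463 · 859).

3264424122960

φ(3646770181703) = 3646770181703 · (1 − 1/11) · (1 − 1/83) · (1 − 1/463) · (1 − 1/859)
       = 3646770181703 · 325044720/363115621 = 3264424122960.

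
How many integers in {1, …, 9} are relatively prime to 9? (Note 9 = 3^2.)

6

φ(9) = 9 · (1 − 1/3)
       = 9 · 2/3 = 6.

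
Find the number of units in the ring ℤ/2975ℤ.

1920

Factor 2975: 2975 = 5**2 · 7 · 17.
φ(5^2) = 5^1·(5−1) = 5·4 = 20.
φ(7) = 7 − 1 = 6.
φ(17) = 17 − 1 = 16.
φ(2975) = 20 × 6 × 16 = 1920.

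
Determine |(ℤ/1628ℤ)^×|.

720

1628 = 2^2 * 11 * 37.
φ(1628) = 1628 · (1 − 1/2) · (1 − 1/11) · (1 − 1/37)
       = 1628 · 360/814 = 720.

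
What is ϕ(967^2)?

φ(967^2) = 967^1·(967−1) = 967·966 = 934122.

934122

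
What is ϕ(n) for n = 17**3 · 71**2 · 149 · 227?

768677853440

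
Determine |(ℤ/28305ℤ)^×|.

Factor 28305: 28305 = 3^2 · 5 · 17 · 37.
φ(3^2) = 3^2 − 3^1 = 9 − 3 = 6.
φ(5) = 5 − 1 = 4.
φ(17) = 17 − 1 = 16.
φ(37) = 37 − 1 = 36.
Since φ is multiplicative, φ(28305) = 6 · 4 · 16 · 36 = 13824.

13824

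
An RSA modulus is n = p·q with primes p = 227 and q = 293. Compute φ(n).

φ(227) = 227 − 1 = 226.
φ(293) = 293 − 1 = 292.
Multiply: 226 · 292 = 65992.

65992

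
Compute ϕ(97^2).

9312

φ(97^2) = 97^1·(97−1) = 97·96 = 9312.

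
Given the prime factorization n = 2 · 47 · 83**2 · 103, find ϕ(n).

31933752

φ(66699298) = 66699298 · (1 − 1/2) · (1 − 1/47) · (1 − 1/83) · (1 − 1/103)
       = 66699298 · 384744/803606 = 31933752.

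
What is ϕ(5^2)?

20

φ(5^2) = 5^1·(5−1) = 5·4 = 20.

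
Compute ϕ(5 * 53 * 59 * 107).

1278784

φ(1672945) = 1672945 · (1 − 1/5) · (1 − 1/53) · (1 − 1/59) · (1 − 1/107)
       = 1672945 · 1278784/1672945 = 1278784.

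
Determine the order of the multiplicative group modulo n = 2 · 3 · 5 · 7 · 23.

1056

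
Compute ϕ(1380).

Factor 1380: 1380 = 2^2 × 3 × 5 × 23.
φ(1380) = 1380 · (1 − 1/2) · (1 − 1/3) · (1 − 1/5) · (1 − 1/23)
       = 1380 · 176/690 = 352.

352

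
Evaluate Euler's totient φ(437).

437 = 19 · 23.
φ(437) = 437 · (1 − 1/19) · (1 − 1/23)
       = 437 · 396/437 = 396.

396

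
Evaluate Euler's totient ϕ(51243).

First factor: 51243 = 3 · 19 · 29 · 31.
φ(3) = 3 − 1 = 2.
φ(19) = 19 − 1 = 18.
φ(29) = 29 − 1 = 28.
φ(31) = 31 − 1 = 30.
Multiply: 2 · 18 · 28 · 30 = 30240.

30240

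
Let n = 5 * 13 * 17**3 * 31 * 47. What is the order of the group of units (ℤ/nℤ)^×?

306293760

φ(5) = 5 − 1 = 4.
φ(13) = 13 − 1 = 12.
φ(17^3) = 17^3 − 17^2 = 4913 − 289 = 4624.
φ(31) = 31 − 1 = 30.
φ(47) = 47 − 1 = 46.
Multiply: 4 · 12 · 4624 · 30 · 46 = 306293760.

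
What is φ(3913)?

3024

Prime factorization: 3913 = 7 · 13 · 43.
φ(3913) = 3913 · (1 − 1/7) · (1 − 1/13) · (1 − 1/43)
       = 3913 · 3024/3913 = 3024.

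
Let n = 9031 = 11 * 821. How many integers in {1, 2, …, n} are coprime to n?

φ(11) = 11 − 1 = 10.
φ(821) = 821 − 1 = 820.
Since φ is multiplicative, φ(9031) = 10 · 820 = 8200.

8200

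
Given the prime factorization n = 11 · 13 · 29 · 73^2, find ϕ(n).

17660160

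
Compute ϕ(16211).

14112

First factor: 16211 = 13 × 29 × 43.
φ(13) = 13 − 1 = 12.
φ(29) = 29 − 1 = 28.
φ(43) = 43 − 1 = 42.
Since φ is multiplicative, φ(16211) = 12 · 28 · 42 = 14112.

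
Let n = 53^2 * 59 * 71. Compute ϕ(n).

φ(11766901) = 11766901 · (1 − 1/53) · (1 − 1/59) · (1 − 1/71)
       = 11766901 · 211120/222017 = 11189360.

11189360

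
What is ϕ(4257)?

2520

First factor: 4257 = 3^2 × 11 × 43.
φ(4257) = 4257 · (1 − 1/3) · (1 − 1/11) · (1 − 1/43)
       = 4257 · 840/1419 = 2520.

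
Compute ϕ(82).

Factor 82: 82 = 2 · 41.
φ(82) = 82 · (1 − 1/2) · (1 − 1/41)
       = 82 · 40/82 = 40.

40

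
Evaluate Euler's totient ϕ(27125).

18000

Prime factorization: 27125 = 5^3 × 7 × 31.
φ(5^3) = 5^2·(5−1) = 25·4 = 100.
φ(7) = 7 − 1 = 6.
φ(31) = 31 − 1 = 30.
Multiply: 100 · 6 · 30 = 18000.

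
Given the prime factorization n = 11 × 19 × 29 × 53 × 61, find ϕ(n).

φ(19595213) = 19595213 · (1 − 1/11) · (1 − 1/19) · (1 − 1/29) · (1 − 1/53) · (1 − 1/61)
       = 19595213 · 15724800/19595213 = 15724800.

15724800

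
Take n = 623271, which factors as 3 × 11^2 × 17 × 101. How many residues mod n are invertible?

352000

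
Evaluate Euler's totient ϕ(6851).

Factor 6851: 6851 = 13 · 17 · 31.
φ(13) = 13 − 1 = 12.
φ(17) = 17 − 1 = 16.
φ(31) = 31 − 1 = 30.
φ(6851) = 12 × 16 × 30 = 5760.

5760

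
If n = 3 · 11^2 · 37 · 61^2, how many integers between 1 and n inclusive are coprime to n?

φ(49976751) = 49976751 · (1 − 1/3) · (1 − 1/11) · (1 − 1/37) · (1 − 1/61)
       = 49976751 · 43200/74481 = 28987200.

28987200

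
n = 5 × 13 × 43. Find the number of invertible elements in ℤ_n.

φ(5) = 5 − 1 = 4.
φ(13) = 13 − 1 = 12.
φ(43) = 43 − 1 = 42.
Since φ is multiplicative, φ(2795) = 4 · 12 · 42 = 2016.

2016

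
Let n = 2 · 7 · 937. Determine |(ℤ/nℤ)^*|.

5616

φ(13118) = 13118 · (1 − 1/2) · (1 − 1/7) · (1 − 1/937)
       = 13118 · 5616/13118 = 5616.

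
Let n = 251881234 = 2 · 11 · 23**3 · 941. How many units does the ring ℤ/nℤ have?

109397200

φ(251881234) = 251881234 · (1 − 1/2) · (1 − 1/11) · (1 − 1/23) · (1 − 1/941)
       = 251881234 · 206800/476146 = 109397200.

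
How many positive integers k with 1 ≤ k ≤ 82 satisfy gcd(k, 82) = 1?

40

First factor: 82 = 2 · 41.
φ(82) = 82 · (1 − 1/2) · (1 − 1/41)
       = 82 · 40/82 = 40.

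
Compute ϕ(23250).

6000

23250 = 2 · 3 · 5**3 · 31.
φ(2) = 2 − 1 = 1.
φ(3) = 3 − 1 = 2.
φ(5^3) = 5^3 − 5^2 = 125 − 25 = 100.
φ(31) = 31 − 1 = 30.
φ(23250) = 1 × 2 × 100 × 30 = 6000.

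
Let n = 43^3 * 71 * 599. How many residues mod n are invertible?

φ(3381353203) = 3381353203 · (1 − 1/43) · (1 − 1/71) · (1 − 1/599)
       = 3381353203 · 1758120/1828747 = 3250763880.

3250763880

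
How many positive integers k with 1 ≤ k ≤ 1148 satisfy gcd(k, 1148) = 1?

1148 = 2^2 * 7 * 41.
φ(2^2) = 2^2 − 2^1 = 4 − 2 = 2.
φ(7) = 7 − 1 = 6.
φ(41) = 41 − 1 = 40.
φ(1148) = 2 × 6 × 40 = 480.

480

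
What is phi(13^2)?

156

φ(13^2) = 13^2 − 13^1 = 169 − 13 = 156.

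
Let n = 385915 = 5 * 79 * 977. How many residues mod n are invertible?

φ(385915) = 385915 · (1 − 1/5) · (1 − 1/79) · (1 − 1/977)
       = 385915 · 304512/385915 = 304512.

304512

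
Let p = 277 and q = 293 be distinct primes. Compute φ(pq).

80592

φ(277) = 277 − 1 = 276.
φ(293) = 293 − 1 = 292.
Since φ is multiplicative, φ(81161) = 276 · 292 = 80592.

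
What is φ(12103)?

9072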